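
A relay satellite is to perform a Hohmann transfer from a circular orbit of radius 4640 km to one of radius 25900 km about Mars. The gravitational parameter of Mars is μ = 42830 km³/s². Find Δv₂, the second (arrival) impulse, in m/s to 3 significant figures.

The Hohmann ellipse has a_t = (r₁ + r₂)/2 = 15270 km.
On the circular orbit at r = 25900 km, v_c = √(μ/r) = 1.286 km/s.
Vis-viva on the transfer ellipse at r = 25900 km gives v_t = √[μ(2/r − 1/a_t)] = 0.7089 km/s.
Δv₂ = |v_t − v_c| = |0.7089 − 1.286| = 0.5771 km/s.

Δv₂ = 577 m/s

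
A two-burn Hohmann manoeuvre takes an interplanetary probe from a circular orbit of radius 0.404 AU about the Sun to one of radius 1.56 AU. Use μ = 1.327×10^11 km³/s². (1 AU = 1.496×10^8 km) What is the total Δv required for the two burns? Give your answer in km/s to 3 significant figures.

In km: r₁ = 0.404 × 1.496×10^8 = 6.04384×10^7 km; r₂ = 1.56 × 1.496×10^8 = 2.33376×10^8 km.
Semi-major axis of the transfer orbit: a_t = (6.04384×10^7 + 2.33376×10^8)/2 = 1.469072×10^8 km.
Circular speed at r₁: v₁ = √(μ/r₁) = √(1.327×10^11/6.04384×10^7) = 46.86 km/s.
Transfer-orbit speed at r₁ (v² = μ(2/r − 1/a)): v_p = √[μ(2/r₁ − 1/a_t)] = 59.06 km/s.
First burn Δv₁ = |v_p − v₁| = 12.20 km/s.
At r₂, v₂ = √(μ/r₂) = 23.846 km/s.
Transfer-orbit speed at r₂: v_a = √[μ(2/r₂ − 1/a_t)] = 15.295 km/s.
Second burn Δv₂ = |v₂ − v_a| = 8.551 km/s.
Δv = Δv₁ + Δv₂ = 12.20 + 8.551 = 20.75 km/s.

Δv = 20.8 km/s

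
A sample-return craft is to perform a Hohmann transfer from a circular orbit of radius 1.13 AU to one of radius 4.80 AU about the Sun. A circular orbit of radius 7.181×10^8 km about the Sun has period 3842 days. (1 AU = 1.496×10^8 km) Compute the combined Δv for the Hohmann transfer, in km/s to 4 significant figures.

From Kepler's third law T² = 4π²r³/μ at r = 7.181×10^8 km, T = 3842 days = 3842 × 86400 s = 3.319488×10^8 s: μ = 4π²r³/T² = 1.32670×10^11 km³/s².
In km: r₁ = 1.13 × 1.496×10^8 = 1.69048×10^8 km; r₂ = 4.80 × 1.496×10^8 = 7.1808×10^8 km.
The Hohmann ellipse has a_t = (r₁ + r₂)/2 = 4.43564×10^8 km.
Circular speed at r₁: v₁ = √(μ/r₁) = √(1.32670×10^11/1.69048×10^8) = 28.01 km/s.
Transfer-orbit speed at r₁ (v² = μ(2/r − 1/a)): v_p = √[μ(2/r₁ − 1/a_t)] = 35.64 km/s.
First burn Δv₁ = |v_p − v₁| = 7.630 km/s.
At r₂, v₂ = √(μ/r₂) = 13.5925 km/s.
Transfer-orbit speed at r₂: v_a = √[μ(2/r₂ − 1/a_t)] = 8.39125 km/s.
Second burn Δv₂ = |v₂ − v_a| = 5.201 km/s.
Total Δv = Δv₁ + Δv₂ = 12.83 km/s.

Δv = 12.83 km/s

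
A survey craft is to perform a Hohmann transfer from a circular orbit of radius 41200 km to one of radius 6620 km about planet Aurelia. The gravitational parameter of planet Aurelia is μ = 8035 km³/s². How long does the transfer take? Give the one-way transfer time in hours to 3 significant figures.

The Hohmann ellipse has a_t = (r₁ + r₂)/2 = 23910 km.
Half the transfer-orbit period gives t = π√(a_t³/μ) = 1.296×10^5 s.
Converting: 1.296×10^5 s ÷ 3600 s/hour = 36.0 hours.

t = 36.0 hours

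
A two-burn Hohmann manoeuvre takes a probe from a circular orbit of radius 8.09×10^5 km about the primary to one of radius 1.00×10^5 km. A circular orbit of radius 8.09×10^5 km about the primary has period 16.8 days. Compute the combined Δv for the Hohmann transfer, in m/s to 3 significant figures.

Δv = 5190 m/s

From Kepler's third law T² = 4π²r³/μ at r = 8.09×10^5 km, T = 16.8 days = 16.8 × 86400 s = 1.45152×10^6 s: μ = 4π²r³/T² = 9.92109×10^6 km³/s².
Semi-major axis of the transfer orbit: a_t = (8.090×10^5 + 1.000×10^5)/2 = 4.545×10^5 km.
At r₁ the circular-orbit speed is v₁ = √(μ/r₁) = 3.5019 km/s.
Transfer-orbit speed at r₁ (vis-viva): v_a = √[μ(2/r₁ − 1/a_t)] = 1.6426 km/s.
First burn Δv₁ = |v_a − v₁| = 1.8593 km/s.
At r₂, v₂ = √(μ/r₂) = 9.960465 km/s.
Transfer-orbit speed at r₂: v_p = √[μ(2/r₂ − 1/a_t)] = 13.28884 km/s.
Second burn Δv₂ = |v₂ − v_p| = 3.3284 km/s.
Δv = Δv₁ + Δv₂ = 1.8593 + 3.3284 = 5.188 km/s.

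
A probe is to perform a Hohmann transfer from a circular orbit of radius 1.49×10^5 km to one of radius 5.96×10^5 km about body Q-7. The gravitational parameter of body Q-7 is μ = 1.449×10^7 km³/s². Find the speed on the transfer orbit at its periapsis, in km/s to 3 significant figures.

v = 12.5 km/s

The Hohmann ellipse has a_t = (r₁ + r₂)/2 = 3.725×10^5 km.
At periapsis, r = 1.490×10^5 km.
Vis-viva: v = √[μ(2/r − 1/a_t)] = √[1.449×10^7 × (2/1.490×10^5 − 1/3.725×10^5)] = 12.47 km/s.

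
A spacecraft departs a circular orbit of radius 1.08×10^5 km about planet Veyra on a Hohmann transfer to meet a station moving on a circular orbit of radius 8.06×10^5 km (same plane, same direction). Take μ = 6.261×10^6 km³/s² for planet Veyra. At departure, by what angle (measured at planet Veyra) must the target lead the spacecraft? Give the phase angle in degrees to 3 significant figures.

Semi-major axis of the transfer orbit: a_t = (1.080×10^5 + 8.060×10^5)/2 = 4.570×10^5 km.
The half-period of the transfer ellipse is t = π√(a_t³/μ) = 3.8788×10^5 s.
The target's mean motion on its circular orbit is ω₂ = √(μ/r₂³) = 3.4580×10^-6 rad/s.
Angle swept by the target during transfer: ω₂·t = 1.3413 rad = 76.85°.
Arrival is 180° from departure on the ellipse, so φ = 180° − 76.85° = 103°.

φ = 103°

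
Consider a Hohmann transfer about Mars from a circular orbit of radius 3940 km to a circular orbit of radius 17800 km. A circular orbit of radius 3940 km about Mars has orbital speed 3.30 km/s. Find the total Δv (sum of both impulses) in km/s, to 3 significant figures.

Δv = 1.54 km/s

From the circular-orbit relation v² = μ/r at r = 3940 km: μ = v²r = (3.30)² × 3940 = 42906.6 km³/s².
Semi-major axis of the transfer orbit: a_t = (3940 + 17800)/2 = 10870 km.
Circular speed at r₁: v₁ = √(μ/r₁) = √(42906.6/3940) = 3.3000 km/s.
Transfer-orbit speed at r₁ (vis-viva equation): v_p = √[μ(2/r₁ − 1/a_t)] = 4.2229 km/s.
First burn Δv₁ = |v_p − v₁| = 0.9229 km/s.
Circular speed at r₂: v₂ = √(μ/r₂) = 1.55257 km/s.
Transfer-orbit speed at r₂: v_a = √[μ(2/r₂ − 1/a_t)] = 0.934728 km/s.
Second burn Δv₂ = |v₂ − v_a| = 0.6178 km/s.
Δv = Δv₁ + Δv₂ = 0.9229 + 0.6178 = 1.541 km/s.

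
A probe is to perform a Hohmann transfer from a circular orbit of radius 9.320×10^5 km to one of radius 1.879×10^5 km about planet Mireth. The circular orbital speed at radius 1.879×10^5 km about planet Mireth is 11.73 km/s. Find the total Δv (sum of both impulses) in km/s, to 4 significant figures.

Δv = 5.619 km/s

From the circular-orbit relation v² = μ/r at r = 1.879×10^5 km: μ = v²r = (11.73)² × 1.879×10^5 = 2.58537×10^7 km³/s².
Semi-major axis of the transfer orbit: a_t = (9.320×10^5 + 1.879×10^5)/2 = 5.5995×10^5 km.
Circular speed at r₁: v₁ = √(μ/r₁) = √(2.58537×10^7/9.320×10^5) = 5.267 km/s.
On the transfer ellipse at r₁, vis-viva equation gives v_a = √[μ(2/r₁ − 1/a_t)] = 3.051 km/s.
First burn Δv₁ = |v_a − v₁| = 2.216 km/s.
At r₂, v₂ = √(μ/r₂) = 11.730 km/s.
Transfer-orbit speed at r₂: v_p = √[μ(2/r₂ − 1/a_t)] = 15.133 km/s.
Second burn Δv₂ = |v₂ − v_p| = 3.403 km/s.
Total Δv = Δv₁ + Δv₂ = 5.619 km/s.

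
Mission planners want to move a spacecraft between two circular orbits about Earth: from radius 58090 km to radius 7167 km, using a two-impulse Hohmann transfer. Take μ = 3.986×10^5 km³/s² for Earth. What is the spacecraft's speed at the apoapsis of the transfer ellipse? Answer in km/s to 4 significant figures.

The Hohmann ellipse has a_t = (r₁ + r₂)/2 = 32628.5 km.
The apoapsis of the transfer ellipse is at r = 58090 km.
From the vis-viva equation, v = √[μ(2/r − 1/a_t)] = 1.228 km/s.

v = 1.228 km/s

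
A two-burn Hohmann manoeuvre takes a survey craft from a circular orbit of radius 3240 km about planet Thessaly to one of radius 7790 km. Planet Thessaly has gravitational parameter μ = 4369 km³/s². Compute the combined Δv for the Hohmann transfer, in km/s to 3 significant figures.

Δv = 0.394 km/s

The Hohmann ellipse has a_t = (r₁ + r₂)/2 = 5515 km.
At r₁ the circular-orbit speed is v₁ = √(μ/r₁) = 1.1612 km/s.
On the transfer ellipse at r₁, vis-viva gives v_p = √[μ(2/r₁ − 1/a_t)] = 1.3801 km/s.
First burn Δv₁ = |v_p − v₁| = 0.2189 km/s.
At r₂, v₂ = √(μ/r₂) = 0.7489 km/s.
Transfer-orbit speed at r₂: v_a = √[μ(2/r₂ − 1/a_t)] = 0.5740 km/s.
Second burn Δv₂ = |v₂ − v_a| = 0.1749 km/s.
Total Δv = Δv₁ + Δv₂ = 0.3938 km/s.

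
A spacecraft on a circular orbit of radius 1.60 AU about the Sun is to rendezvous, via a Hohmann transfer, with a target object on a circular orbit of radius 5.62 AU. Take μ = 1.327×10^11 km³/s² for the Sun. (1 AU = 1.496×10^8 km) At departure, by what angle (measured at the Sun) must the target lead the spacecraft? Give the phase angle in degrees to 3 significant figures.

φ = 87.3°

In km: r₁ = 1.60 × 1.496×10^8 = 2.3936×10^8 km; r₂ = 5.62 × 1.496×10^8 = 8.40752×10^8 km.
The Hohmann ellipse has a_t = (r₁ + r₂)/2 = 5.40056×10^8 km.
Transfer time t = π√(a_t³/μ) = 1.0824×10^8 s.
Target angular speed ω₂ = √(μ/r₂³) = 1.4943×10^-8 rad/s.
Angle swept by the target during transfer: ω₂·t = 1.6174 rad = 92.67°.
The spacecraft traverses 180° on the transfer ellipse, so the target must lead by 180° − 92.67° = 87.3°.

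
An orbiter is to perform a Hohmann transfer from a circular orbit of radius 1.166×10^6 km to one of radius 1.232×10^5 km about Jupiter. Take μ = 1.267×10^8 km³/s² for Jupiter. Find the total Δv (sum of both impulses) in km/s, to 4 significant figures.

Transfer-ellipse semi-major axis a_t = (r₁ + r₂)/2 = (1.166×10^6 + 1.232×10^5)/2 = 6.446×10^5 km.
At r₁ the circular-orbit speed is v₁ = √(μ/r₁) = 10.424 km/s.
On the transfer ellipse at r₁, vis-viva equation gives v_a = √[μ(2/r₁ − 1/a_t)] = 4.5572 km/s.
First burn Δv₁ = |v_a − v₁| = 5.867 km/s.
At r₂, v₂ = √(μ/r₂) = 32.07 km/s.
Transfer-orbit speed at r₂: v_p = √[μ(2/r₂ − 1/a_t)] = 43.13 km/s.
Second burn Δv₂ = |v₂ − v_p| = 11.06 km/s.
Total Δv = Δv₁ + Δv₂ = 16.93 km/s.

Δv = 16.93 km/s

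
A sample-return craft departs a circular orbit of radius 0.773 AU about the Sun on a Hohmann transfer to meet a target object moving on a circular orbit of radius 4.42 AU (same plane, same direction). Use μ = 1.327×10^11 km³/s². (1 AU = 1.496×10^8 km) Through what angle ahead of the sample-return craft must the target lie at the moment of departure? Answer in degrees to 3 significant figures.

In km: r₁ = 0.773 × 1.496×10^8 = 1.156408×10^8 km; r₂ = 4.42 × 1.496×10^8 = 6.61232×10^8 km.
Semi-major axis of the transfer orbit: a_t = (1.156408×10^8 + 6.61232×10^8)/2 = 3.884364×10^8 km.
The half-period of the transfer ellipse is t = π√(a_t³/μ) = 6.6023×10^7 s.
The target's mean motion on its circular orbit is ω₂ = √(μ/r₂³) = 2.1424×10^-8 rad/s.
Angle swept by the target during transfer: ω₂·t = 1.4145 rad = 81.04°.
Arrival is 180° from departure on the ellipse, so φ = 180° − 81.04° = 99.0°.

φ = 99.0°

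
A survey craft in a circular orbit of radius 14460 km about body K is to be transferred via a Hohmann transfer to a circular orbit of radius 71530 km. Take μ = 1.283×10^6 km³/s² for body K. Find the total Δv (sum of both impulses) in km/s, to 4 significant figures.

Δv = 4.509 km/s

Semi-major axis of the transfer orbit: a_t = (14460 + 71530)/2 = 42995 km.
Circular speed at r₁: v₁ = √(μ/r₁) = √(1.283×10^6/14460) = 9.420 km/s.
Transfer-orbit speed at r₁ (vis-viva): v_p = √[μ(2/r₁ − 1/a_t)] = 12.15 km/s.
First burn Δv₁ = |v_p − v₁| = 2.730 km/s.
At r₂, v₂ = √(μ/r₂) = 4.235 km/s.
Transfer-orbit speed at r₂: v_a = √[μ(2/r₂ − 1/a_t)] = 2.456 km/s.
Second burn Δv₂ = |v₂ − v_a| = 1.779 km/s.
Total Δv = Δv₁ + Δv₂ = 4.509 km/s.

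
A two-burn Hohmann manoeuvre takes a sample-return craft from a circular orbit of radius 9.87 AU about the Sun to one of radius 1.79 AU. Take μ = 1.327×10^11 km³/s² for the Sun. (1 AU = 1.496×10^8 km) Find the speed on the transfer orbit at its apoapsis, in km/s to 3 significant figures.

v = 5.25 km/s

In km: r₁ = 9.87 × 1.496×10^8 = 1.476552×10^9 km; r₂ = 1.79 × 1.496×10^8 = 2.67784×10^8 km.
The Hohmann ellipse has a_t = (r₁ + r₂)/2 = 8.72168×10^8 km.
The apoapsis of the transfer ellipse is at r = 1.476552×10^9 km.
Applying v² = μ(2/r − 1/a_t): v = 5.253 km/s.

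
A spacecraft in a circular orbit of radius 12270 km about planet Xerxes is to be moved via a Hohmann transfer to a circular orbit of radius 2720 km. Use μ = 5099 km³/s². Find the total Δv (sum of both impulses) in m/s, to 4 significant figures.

Δv = 639.0 m/s

The Hohmann ellipse has a_t = (r₁ + r₂)/2 = 7495 km.
At r₁ the circular-orbit speed is v₁ = √(μ/r₁) = 0.6446 km/s.
On the transfer ellipse at r₁, vis-viva equation gives v_a = √[μ(2/r₁ − 1/a_t)] = 0.3883 km/s.
First burn Δv₁ = |v_a − v₁| = 0.2563 km/s.
Circular speed at r₂: v₂ = √(μ/r₂) = 1.36917 km/s.
Transfer-orbit speed at r₂: v_p = √[μ(2/r₂ − 1/a_t)] = 1.75184 km/s.
Second burn Δv₂ = |v₂ − v_p| = 0.3827 km/s.
Δv = Δv₁ + Δv₂ = 0.2563 + 0.3827 = 0.6390 km/s.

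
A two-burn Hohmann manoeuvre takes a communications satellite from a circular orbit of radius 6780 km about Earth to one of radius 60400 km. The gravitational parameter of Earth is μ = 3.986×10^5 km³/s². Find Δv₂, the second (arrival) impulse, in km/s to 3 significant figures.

Semi-major axis of the transfer orbit: a_t = (6780 + 60400)/2 = 33590 km.
On the circular orbit at r = 60400 km, v_c = √(μ/r) = 2.569 km/s.
Vis-viva on the transfer ellipse at r = 60400 km gives v_t = √[μ(2/r − 1/a_t)] = 1.154 km/s.
Δv₂ = |v_t − v_c| = |1.154 − 2.569| = 1.415 km/s.

Δv₂ = 1.41 km/s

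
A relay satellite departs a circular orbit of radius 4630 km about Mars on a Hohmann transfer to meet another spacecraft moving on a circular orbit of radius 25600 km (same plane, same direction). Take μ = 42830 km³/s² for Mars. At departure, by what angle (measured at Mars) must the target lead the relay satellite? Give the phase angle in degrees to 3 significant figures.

φ = 98.3°

Semi-major axis of the transfer orbit: a_t = (4630 + 25600)/2 = 15115 km.
Transfer time t = π√(a_t³/μ) = 28209 s.
Target angular speed ω₂ = √(μ/r₂³) = 5.0526×10^-5 rad/s.
Angle swept by the target during transfer: ω₂·t = 1.4253 rad = 81.66°.
The relay satellite traverses 180° on the transfer ellipse, so the target must lead by 180° − 81.66° = 98.3°.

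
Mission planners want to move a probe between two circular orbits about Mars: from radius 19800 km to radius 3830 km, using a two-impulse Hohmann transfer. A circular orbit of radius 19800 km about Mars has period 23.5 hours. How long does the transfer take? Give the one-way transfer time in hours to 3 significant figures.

From Kepler's third law T² = 4π²r³/μ at r = 19800 km, T = 23.5 hours = 23.5 × 3600 s = 84600 s: μ = 4π²r³/T² = 42816.8 km³/s².
Transfer-ellipse semi-major axis a_t = (r₁ + r₂)/2 = (19800 + 3830)/2 = 11815 km.
Transfer time t = π√(a_t³/μ) = π√((11815)³ / 42816.8) = 19500 s.
Converting: 19500 s ÷ 3600 s/hour = 5.42 hours.

t = 5.42 hours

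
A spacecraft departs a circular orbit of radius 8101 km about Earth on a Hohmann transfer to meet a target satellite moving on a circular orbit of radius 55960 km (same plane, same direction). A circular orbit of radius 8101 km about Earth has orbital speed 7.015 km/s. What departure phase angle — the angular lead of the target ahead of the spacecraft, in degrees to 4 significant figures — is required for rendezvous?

From the circular-orbit relation v² = μ/r at r = 8101 km: μ = v²r = (7.015)² × 8101 = 3.98652×10^5 km³/s².
Semi-major axis of the transfer orbit: a_t = (8101 + 55960)/2 = 32030.5 km.
The half-period of the transfer ellipse is t = π√(a_t³/μ) = 28523.2 s.
Target angular speed ω₂ = √(μ/r₂³) = 4.76958×10^-5 rad/s.
Angle swept by the target during transfer: ω₂·t = 1.36044 rad = 77.947°.
Arrival is 180° from departure on the ellipse, so φ = 180° − 77.947° = 102.1°.

φ = 102.1°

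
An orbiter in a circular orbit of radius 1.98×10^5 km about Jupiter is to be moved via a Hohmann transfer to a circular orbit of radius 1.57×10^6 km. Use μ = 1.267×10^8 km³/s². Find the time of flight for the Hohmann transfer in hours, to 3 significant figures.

t = 64.4 hours

Semi-major axis of the transfer orbit: a_t = (1.980×10^5 + 1.570×10^6)/2 = 8.840×10^5 km.
By Kepler's third law the transfer-orbit period is T = 2π√(a_t³/μ), so t = T/2 = 2.320×10^5 s.
Converting: 2.320×10^5 s ÷ 3600 s/hour = 64.4 hours.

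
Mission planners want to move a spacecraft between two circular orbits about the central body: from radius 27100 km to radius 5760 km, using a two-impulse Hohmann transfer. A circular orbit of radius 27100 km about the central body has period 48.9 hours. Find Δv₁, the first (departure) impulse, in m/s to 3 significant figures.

Δv₁ = 395 m/s

From Kepler's third law T² = 4π²r³/μ at r = 27100 km, T = 48.9 hours = 48.9 × 3600 s = 1.7604×10^5 s: μ = 4π²r³/T² = 25353.9 km³/s².
Semi-major axis of the transfer orbit: a_t = (27100 + 5760)/2 = 16430 km.
Circular speed at r = 27100 km: v_c = √(μ/r) = 0.9672 km/s.
Vis-viva on the transfer ellipse at r = 27100 km gives v_t = √[μ(2/r − 1/a_t)] = 0.5727 km/s.
Δv₁ = |v_t − v_c| = |0.5727 − 0.9672| = 0.3945 km/s.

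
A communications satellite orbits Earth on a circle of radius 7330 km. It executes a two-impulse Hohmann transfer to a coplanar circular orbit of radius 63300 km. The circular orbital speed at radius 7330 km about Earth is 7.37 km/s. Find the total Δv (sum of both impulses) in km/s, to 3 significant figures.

Δv = 3.86 km/s

From the circular-orbit relation v² = μ/r at r = 7330 km: μ = v²r = (7.37)² × 7330 = 3.98143×10^5 km³/s².
The Hohmann ellipse has a_t = (r₁ + r₂)/2 = 35315 km.
At r₁ the circular-orbit speed is v₁ = √(μ/r₁) = 7.370 km/s.
Transfer-orbit speed at r₁ (vis-viva): v_p = √[μ(2/r₁ − 1/a_t)] = 9.867 km/s.
First burn Δv₁ = |v_p − v₁| = 2.497 km/s.
Circular speed at r₂: v₂ = √(μ/r₂) = 2.508 km/s.
Transfer-orbit speed at r₂: v_a = √[μ(2/r₂ − 1/a_t)] = 1.143 km/s.
Second burn Δv₂ = |v₂ − v_a| = 1.365 km/s.
Δv = Δv₁ + Δv₂ = 2.497 + 1.365 = 3.862 km/s.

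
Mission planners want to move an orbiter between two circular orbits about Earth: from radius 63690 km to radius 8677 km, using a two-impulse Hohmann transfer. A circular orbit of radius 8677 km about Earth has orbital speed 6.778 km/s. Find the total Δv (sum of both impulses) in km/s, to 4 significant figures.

Δv = 3.491 km/s

From the circular-orbit relation v² = μ/r at r = 8677 km: μ = v²r = (6.778)² × 8677 = 3.98633×10^5 km³/s².
Semi-major axis of the transfer orbit: a_t = (63690 + 8677)/2 = 36183.5 km.
Circular speed at r₁: v₁ = √(μ/r₁) = √(3.98633×10^5/63690) = 2.5018 km/s.
Transfer-orbit speed at r₁ (v² = μ(2/r − 1/a)): v_a = √[μ(2/r₁ − 1/a_t)] = 1.2251 km/s.
First burn Δv₁ = |v_a − v₁| = 1.2767 km/s.
At r₂, v₂ = √(μ/r₂) = 6.7780 km/s.
Transfer-orbit speed at r₂: v_p = √[μ(2/r₂ − 1/a_t)] = 8.9925 km/s.
Second burn Δv₂ = |v₂ − v_p| = 2.2145 km/s.
Total Δv = Δv₁ + Δv₂ = 3.491 km/s.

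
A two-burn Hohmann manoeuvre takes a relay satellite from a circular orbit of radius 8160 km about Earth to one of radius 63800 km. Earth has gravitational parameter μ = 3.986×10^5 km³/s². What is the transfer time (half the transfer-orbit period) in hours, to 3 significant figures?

t = 9.43 hours

Transfer-ellipse semi-major axis a_t = (r₁ + r₂)/2 = (8160 + 63800)/2 = 35980 km.
Half the transfer-orbit period gives t = π√(a_t³/μ) = 33960 s.
Converting: 33960 s ÷ 3600 s/hour = 9.43 hours.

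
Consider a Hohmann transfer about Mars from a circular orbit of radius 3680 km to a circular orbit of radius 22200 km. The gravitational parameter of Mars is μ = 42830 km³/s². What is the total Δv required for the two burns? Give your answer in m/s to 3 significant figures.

Δv = 1710 m/s

Transfer-ellipse semi-major axis a_t = (r₁ + r₂)/2 = (3680 + 22200)/2 = 12940 km.
Circular speed at r₁: v₁ = √(μ/r₁) = √(42830/3680) = 3.4115 km/s.
Transfer-orbit speed at r₁ (vis-viva equation): v_p = √[μ(2/r₁ − 1/a_t)] = 4.4685 km/s.
First burn Δv₁ = |v_p − v₁| = 1.057 km/s.
At r₂, v₂ = √(μ/r₂) = 1.389 km/s.
Transfer-orbit speed at r₂: v_a = √[μ(2/r₂ − 1/a_t)] = 0.7407 km/s.
Second burn Δv₂ = |v₂ − v_a| = 0.6483 km/s.
Δv = Δv₁ + Δv₂ = 1.057 + 0.6483 = 1.705 km/s.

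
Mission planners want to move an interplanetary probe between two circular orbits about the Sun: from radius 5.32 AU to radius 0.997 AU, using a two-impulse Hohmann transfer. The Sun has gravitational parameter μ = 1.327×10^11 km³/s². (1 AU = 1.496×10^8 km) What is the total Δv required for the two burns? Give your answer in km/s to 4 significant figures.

Δv = 14.54 km/s

In km: r₁ = 5.32 × 1.496×10^8 = 7.95872×10^8 km; r₂ = 0.997 × 1.496×10^8 = 1.491512×10^8 km.
Semi-major axis of the transfer orbit: a_t = (7.95872×10^8 + 1.491512×10^8)/2 = 4.725116×10^8 km.
At r₁ the circular-orbit speed is v₁ = √(μ/r₁) = 12.913 km/s.
Transfer-orbit speed at r₁ (vis-viva): v_a = √[μ(2/r₁ − 1/a_t)] = 7.2547 km/s.
First burn Δv₁ = |v_a − v₁| = 5.658 km/s.
At r₂, v₂ = √(μ/r₂) = 29.828 km/s.
Transfer-orbit speed at r₂: v_p = √[μ(2/r₂ − 1/a_t)] = 38.711 km/s.
Second burn Δv₂ = |v₂ − v_p| = 8.883 km/s.
Δv = Δv₁ + Δv₂ = 5.658 + 8.883 = 14.54 km/s.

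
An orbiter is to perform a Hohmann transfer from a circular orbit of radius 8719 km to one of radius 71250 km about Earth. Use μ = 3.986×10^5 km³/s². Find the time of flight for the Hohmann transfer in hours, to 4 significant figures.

Semi-major axis of the transfer orbit: a_t = (8719 + 71250)/2 = 39984.5 km.
By Kepler's third law the transfer-orbit period is T = 2π√(a_t³/μ), so t = T/2 = 39780 s.
Converting: 39780 s ÷ 3600 s/hour = 11.05 hours.

t = 11.05 hours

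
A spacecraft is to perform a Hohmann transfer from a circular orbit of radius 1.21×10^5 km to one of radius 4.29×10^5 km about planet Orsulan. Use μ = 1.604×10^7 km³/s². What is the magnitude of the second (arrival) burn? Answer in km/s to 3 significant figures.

Δv₂ = 2.06 km/s

Semi-major axis of the transfer orbit: a_t = (1.210×10^5 + 4.290×10^5)/2 = 2.750×10^5 km.
Circular speed at r = 4.290×10^5 km: v_c = √(μ/r) = 6.115 km/s.
Vis-viva on the transfer ellipse at r = 4.290×10^5 km gives v_t = √[μ(2/r − 1/a_t)] = 4.056 km/s.
Δv₂ = |v_t − v_c| = |4.056 − 6.115| = 2.059 km/s.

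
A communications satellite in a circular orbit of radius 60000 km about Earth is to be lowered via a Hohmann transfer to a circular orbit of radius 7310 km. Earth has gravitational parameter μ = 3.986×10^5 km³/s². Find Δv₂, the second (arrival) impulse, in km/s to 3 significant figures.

Transfer-ellipse semi-major axis a_t = (r₁ + r₂)/2 = (60000 + 7310)/2 = 33655 km.
On the circular orbit at r = 7310 km, v_c = √(μ/r) = 7.3843 km/s.
Vis-viva on the transfer ellipse at r = 7310 km gives v_t = √[μ(2/r − 1/a_t)] = 9.8596 km/s.
Δv₂ = |v_t − v_c| = |9.8596 − 7.3843| = 2.475 km/s.

Δv₂ = 2.48 km/s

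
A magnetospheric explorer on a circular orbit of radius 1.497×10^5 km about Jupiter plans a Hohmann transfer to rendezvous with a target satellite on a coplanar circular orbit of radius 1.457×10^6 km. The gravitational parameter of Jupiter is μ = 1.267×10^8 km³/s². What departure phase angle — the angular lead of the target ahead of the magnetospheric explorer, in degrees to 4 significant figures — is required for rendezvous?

Semi-major axis of the transfer orbit: a_t = (1.497×10^5 + 1.457×10^6)/2 = 8.0335×10^5 km.
Transfer time t = π√(a_t³/μ) = 2.00964×10^5 s.
Target angular speed ω₂ = √(μ/r₂³) = 6.40028×10^-6 rad/s.
Angle swept by the target during transfer: ω₂·t = 1.28623 rad = 73.70°.
Arrival is 180° from departure on the ellipse, so φ = 180° − 73.70° = 106.3°.

φ = 106.3°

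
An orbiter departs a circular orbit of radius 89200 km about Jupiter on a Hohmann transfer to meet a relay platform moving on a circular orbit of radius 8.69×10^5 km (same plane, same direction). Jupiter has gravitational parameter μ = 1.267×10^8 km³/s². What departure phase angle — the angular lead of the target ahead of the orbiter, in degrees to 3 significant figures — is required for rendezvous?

The Hohmann ellipse has a_t = (r₁ + r₂)/2 = 4.791×10^5 km.
The half-period of the transfer ellipse is t = π√(a_t³/μ) = 92555 s.
Target angular speed ω₂ = √(μ/r₂³) = 1.3895×10^-5 rad/s.
Angle swept by the target during transfer: ω₂·t = 1.2861 rad = 73.69°.
The orbiter traverses 180° on the transfer ellipse, so the target must lead by 180° − 73.69° = 106°.

φ = 106°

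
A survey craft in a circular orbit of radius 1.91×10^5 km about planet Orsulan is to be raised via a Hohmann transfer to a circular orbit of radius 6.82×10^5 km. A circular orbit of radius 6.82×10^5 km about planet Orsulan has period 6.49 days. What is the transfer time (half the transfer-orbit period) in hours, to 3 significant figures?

From Kepler's third law T² = 4π²r³/μ at r = 6.82×10^5 km, T = 6.49 days = 6.49 × 86400 s = 5.60736×10^5 s: μ = 4π²r³/T² = 3.98287×10^7 km³/s².
The Hohmann ellipse has a_t = (r₁ + r₂)/2 = 4.365×10^5 km.
Transfer time t = π√(a_t³/μ) = π√((4.365×10^5)³ / 3.98287×10^7) = 1.436×10^5 s.
Converting: 1.436×10^5 s ÷ 3600 s/hour = 39.9 hours.

t = 39.9 hours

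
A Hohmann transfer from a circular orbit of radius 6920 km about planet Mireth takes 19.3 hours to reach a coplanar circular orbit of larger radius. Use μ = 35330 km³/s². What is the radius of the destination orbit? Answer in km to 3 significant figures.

r₂ = 44800 km

Transfer time t = 19.3 hours = 69480 s, and t = π√(a_t³/μ).
So a_t = (μ t²/π²)^(1/3) = (35330 × (69480)² / π²)^(1/3) = 25854 km.
Since a_t = (r₁ + r₂)/2, r₂ = 2a_t − r₁ = 2×25854 − 6920 = 44788 km.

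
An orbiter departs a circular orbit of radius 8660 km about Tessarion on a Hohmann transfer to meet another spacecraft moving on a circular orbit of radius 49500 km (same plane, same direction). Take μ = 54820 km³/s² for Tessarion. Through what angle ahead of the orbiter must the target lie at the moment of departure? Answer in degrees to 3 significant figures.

The Hohmann ellipse has a_t = (r₁ + r₂)/2 = 29080 km.
The half-period of the transfer ellipse is t = π√(a_t³/μ) = 66540 s.
Target angular speed ω₂ = √(μ/r₂³) = 2.126×10^-5 rad/s.
Angle swept by the target during transfer: ω₂·t = 1.4146 rad = 81.051°.
Arrival is 180° from departure on the ellipse, so φ = 180° − 81.051° = 98.9°.

φ = 98.9°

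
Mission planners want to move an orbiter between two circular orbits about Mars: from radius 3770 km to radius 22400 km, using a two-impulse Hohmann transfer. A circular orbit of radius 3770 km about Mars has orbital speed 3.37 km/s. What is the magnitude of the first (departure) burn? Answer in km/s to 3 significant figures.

Δv₁ = 1.04 km/s

From the circular-orbit relation v² = μ/r at r = 3770 km: μ = v²r = (3.37)² × 3770 = 42815.5 km³/s².
Semi-major axis of the transfer orbit: a_t = (3770 + 22400)/2 = 13085 km.
Circular speed at r = 3770 km: v_c = √(μ/r) = 3.370 km/s.
Vis-viva on the transfer ellipse at r = 3770 km gives v_t = √[μ(2/r − 1/a_t)] = 4.409 km/s.
Δv₁ = |v_t − v_c| = |4.409 − 3.370| = 1.039 km/s.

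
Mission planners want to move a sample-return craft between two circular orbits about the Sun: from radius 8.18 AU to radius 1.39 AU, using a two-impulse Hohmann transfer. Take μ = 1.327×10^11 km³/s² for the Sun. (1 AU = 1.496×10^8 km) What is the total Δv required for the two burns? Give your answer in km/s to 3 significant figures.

In km: r₁ = 8.18 × 1.496×10^8 = 1.223728×10^9 km; r₂ = 1.39 × 1.496×10^8 = 2.07944×10^8 km.
Transfer-ellipse semi-major axis a_t = (r₁ + r₂)/2 = (1.223728×10^9 + 2.07944×10^8)/2 = 7.15836×10^8 km.
At r₁ the circular-orbit speed is v₁ = √(μ/r₁) = 10.4134 km/s.
On the transfer ellipse at r₁, v² = μ(2/r − 1/a) gives v_a = √[μ(2/r₁ − 1/a_t)] = 5.61254 km/s.
First burn Δv₁ = |v_a − v₁| = 4.801 km/s.
Circular speed at r₂: v₂ = √(μ/r₂) = 25.26168 km/s.
Transfer-orbit speed at r₂: v_p = √[μ(2/r₂ − 1/a_t)] = 33.02919 km/s.
Second burn Δv₂ = |v₂ − v_p| = 7.768 km/s.
Δv = Δv₁ + Δv₂ = 4.801 + 7.768 = 12.57 km/s.

Δv = 12.6 km/s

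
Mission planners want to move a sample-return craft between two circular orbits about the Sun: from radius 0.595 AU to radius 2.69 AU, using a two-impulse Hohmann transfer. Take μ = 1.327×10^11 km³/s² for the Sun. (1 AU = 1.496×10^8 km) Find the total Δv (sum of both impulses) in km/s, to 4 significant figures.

In km: r₁ = 0.595 × 1.496×10^8 = 8.9012×10^7 km; r₂ = 2.69 × 1.496×10^8 = 4.02424×10^8 km.
Transfer-ellipse semi-major axis a_t = (r₁ + r₂)/2 = (8.9012×10^7 + 4.02424×10^8)/2 = 2.45718×10^8 km.
Circular speed at r₁: v₁ = √(μ/r₁) = √(1.327×10^11/8.9012×10^7) = 38.61 km/s.
Transfer-orbit speed at r₁ (v² = μ(2/r − 1/a)): v_p = √[μ(2/r₁ − 1/a_t)] = 49.41 km/s.
First burn Δv₁ = |v_p − v₁| = 10.80 km/s.
At r₂, v₂ = √(μ/r₂) = 18.16 km/s.
Transfer-orbit speed at r₂: v_a = √[μ(2/r₂ − 1/a_t)] = 10.93 km/s.
Second burn Δv₂ = |v₂ − v_a| = 7.230 km/s.
Total Δv = Δv₁ + Δv₂ = 18.03 km/s.

Δv = 18.03 km/s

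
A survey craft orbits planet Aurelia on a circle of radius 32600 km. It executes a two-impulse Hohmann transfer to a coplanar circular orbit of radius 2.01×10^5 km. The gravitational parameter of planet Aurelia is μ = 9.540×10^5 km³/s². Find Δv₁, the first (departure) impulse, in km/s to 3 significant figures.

The Hohmann ellipse has a_t = (r₁ + r₂)/2 = 1.168×10^5 km.
Circular speed at r = 32600 km: v_c = √(μ/r) = 5.4096 km/s.
Transfer-orbit speed at the same r (vis-viva, a = a_t): v_t = √[μ(2/r − 1/a_t)] = 7.0965 km/s.
Δv₁ = |v_t − v_c| = |7.0965 − 5.4096| = 1.687 km/s.

Δv₁ = 1.69 km/s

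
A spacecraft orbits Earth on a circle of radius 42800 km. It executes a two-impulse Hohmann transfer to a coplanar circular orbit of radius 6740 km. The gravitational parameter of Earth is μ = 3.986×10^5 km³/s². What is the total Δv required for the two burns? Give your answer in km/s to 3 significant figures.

Δv = 3.88 km/s

Transfer-ellipse semi-major axis a_t = (r₁ + r₂)/2 = (42800 + 6740)/2 = 24770 km.
At r₁ the circular-orbit speed is v₁ = √(μ/r₁) = 3.0517 km/s.
Transfer-orbit speed at r₁ (vis-viva equation): v_a = √[μ(2/r₁ − 1/a_t)] = 1.5919 km/s.
First burn Δv₁ = |v_a − v₁| = 1.4598 km/s.
Circular speed at r₂: v₂ = √(μ/r₂) = 7.690219 km/s.
Transfer-orbit speed at r₂: v_p = √[μ(2/r₂ − 1/a_t)] = 10.10875 km/s.
Second burn Δv₂ = |v₂ − v_p| = 2.4185 km/s.
Δv = Δv₁ + Δv₂ = 1.4598 + 2.4185 = 3.878 km/s.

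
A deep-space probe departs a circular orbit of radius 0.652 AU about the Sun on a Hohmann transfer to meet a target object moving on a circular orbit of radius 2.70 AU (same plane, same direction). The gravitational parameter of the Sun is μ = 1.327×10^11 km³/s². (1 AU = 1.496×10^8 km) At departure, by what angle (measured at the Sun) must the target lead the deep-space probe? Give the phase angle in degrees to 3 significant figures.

φ = 92.0°

In km: r₁ = 0.652 × 1.496×10^8 = 9.75392×10^7 km; r₂ = 2.70 × 1.496×10^8 = 4.0392×10^8 km.
Semi-major axis of the transfer orbit: a_t = (9.75392×10^7 + 4.0392×10^8)/2 = 2.507296×10^8 km.
The half-period of the transfer ellipse is t = π√(a_t³/μ) = 3.4239×10^7 s.
The target's mean motion on its circular orbit is ω₂ = √(μ/r₂³) = 4.4874×10^-8 rad/s.
Angle swept by the target during transfer: ω₂·t = 1.5364 rad = 88.03°.
The deep-space probe traverses 180° on the transfer ellipse, so the target must lead by 180° − 88.03° = 92.0°.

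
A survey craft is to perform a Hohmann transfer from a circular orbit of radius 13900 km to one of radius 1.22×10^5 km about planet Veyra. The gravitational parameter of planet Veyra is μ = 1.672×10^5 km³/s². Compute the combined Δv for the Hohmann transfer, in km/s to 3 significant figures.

Δv = 1.82 km/s

The Hohmann ellipse has a_t = (r₁ + r₂)/2 = 67950 km.
Circular speed at r₁: v₁ = √(μ/r₁) = √(1.672×10^5/13900) = 3.468 km/s.
On the transfer ellipse at r₁, v² = μ(2/r − 1/a) gives v_p = √[μ(2/r₁ − 1/a_t)] = 4.647 km/s.
First burn Δv₁ = |v_p − v₁| = 1.179 km/s.
Circular speed at r₂: v₂ = √(μ/r₂) = 1.1707 km/s.
Transfer-orbit speed at r₂: v_a = √[μ(2/r₂ − 1/a_t)] = 0.52948 km/s.
Second burn Δv₂ = |v₂ − v_a| = 0.6412 km/s.
Δv = Δv₁ + Δv₂ = 1.179 + 0.6412 = 1.820 km/s.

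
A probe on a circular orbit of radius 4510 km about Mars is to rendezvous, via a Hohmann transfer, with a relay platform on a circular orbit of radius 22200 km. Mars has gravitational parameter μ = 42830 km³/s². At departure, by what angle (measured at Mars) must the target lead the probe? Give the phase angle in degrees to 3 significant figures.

Transfer-ellipse semi-major axis a_t = (r₁ + r₂)/2 = (4510 + 22200)/2 = 13355 km.
The half-period of the transfer ellipse is t = π√(a_t³/μ) = 23428.3 s.
Target angular speed ω₂ = √(μ/r₂³) = 6.25669×10^-5 rad/s.
Angle swept by the target during transfer: ω₂·t = 1.46584 rad = 83.99°.
The probe traverses 180° on the transfer ellipse, so the target must lead by 180° − 83.99° = 96.0°.

φ = 96.0°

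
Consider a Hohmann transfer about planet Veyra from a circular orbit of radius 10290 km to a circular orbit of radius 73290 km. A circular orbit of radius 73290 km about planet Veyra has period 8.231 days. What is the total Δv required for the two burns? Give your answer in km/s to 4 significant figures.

Δv = 0.8866 km/s

From Kepler's third law T² = 4π²r³/μ at r = 73290 km, T = 8.231 days = 8.231 × 86400 s = 7.111584×10^5 s: μ = 4π²r³/T² = 30729.9 km³/s².
Semi-major axis of the transfer orbit: a_t = (10290 + 73290)/2 = 41790 km.
Circular speed at r₁: v₁ = √(μ/r₁) = √(30729.9/10290) = 1.7281 km/s.
On the transfer ellipse at r₁, vis-viva equation gives v_p = √[μ(2/r₁ − 1/a_t)] = 2.2885 km/s.
First burn Δv₁ = |v_p − v₁| = 0.5604 km/s.
Circular speed at r₂: v₂ = √(μ/r₂) = 0.6475 km/s.
Transfer-orbit speed at r₂: v_a = √[μ(2/r₂ − 1/a_t)] = 0.3213 km/s.
Second burn Δv₂ = |v₂ − v_a| = 0.3262 km/s.
Total Δv = Δv₁ + Δv₂ = 0.8866 km/s.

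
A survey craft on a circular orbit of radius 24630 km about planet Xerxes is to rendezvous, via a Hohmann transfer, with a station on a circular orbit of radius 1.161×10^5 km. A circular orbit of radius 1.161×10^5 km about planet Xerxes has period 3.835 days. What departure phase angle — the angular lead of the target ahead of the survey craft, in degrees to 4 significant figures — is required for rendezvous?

φ = 95.07°

From Kepler's third law T² = 4π²r³/μ at r = 1.161×10^5 km, T = 3.835 days = 3.835 × 86400 s = 3.31344×10^5 s: μ = 4π²r³/T² = 5.62728×10^5 km³/s².
The Hohmann ellipse has a_t = (r₁ + r₂)/2 = 70365 km.
Transfer time t = π√(a_t³/μ) = 78169 s.
The target's mean motion on its circular orbit is ω₂ = √(μ/r₂³) = 1.8963×10^-5 rad/s.
Angle swept by the target during transfer: ω₂·t = 1.4823 rad = 84.93°.
Arrival is 180° from departure on the ellipse, so φ = 180° − 84.93° = 95.07°.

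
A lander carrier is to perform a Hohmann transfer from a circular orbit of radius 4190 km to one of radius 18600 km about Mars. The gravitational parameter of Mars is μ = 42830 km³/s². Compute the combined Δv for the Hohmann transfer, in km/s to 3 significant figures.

Δv = 1.48 km/s

The Hohmann ellipse has a_t = (r₁ + r₂)/2 = 11395 km.
Circular speed at r₁: v₁ = √(μ/r₁) = √(42830/4190) = 3.1972 km/s.
On the transfer ellipse at r₁, v² = μ(2/r − 1/a) gives v_p = √[μ(2/r₁ − 1/a_t)] = 4.0848 km/s.
First burn Δv₁ = |v_p − v₁| = 0.8876 km/s.
At r₂, v₂ = √(μ/r₂) = 1.5175 km/s.
Transfer-orbit speed at r₂: v_a = √[μ(2/r₂ − 1/a_t)] = 0.92017 km/s.
Second burn Δv₂ = |v₂ − v_a| = 0.5973 km/s.
Total Δv = Δv₁ + Δv₂ = 1.485 km/s.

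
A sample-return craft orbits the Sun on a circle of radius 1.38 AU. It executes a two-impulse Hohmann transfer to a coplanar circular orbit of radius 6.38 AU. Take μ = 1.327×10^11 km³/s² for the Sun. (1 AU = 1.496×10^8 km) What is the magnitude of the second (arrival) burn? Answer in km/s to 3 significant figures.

Δv₂ = 4.76 km/s

In km: r₁ = 1.38 × 1.496×10^8 = 2.06448×10^8 km; r₂ = 6.38 × 1.496×10^8 = 9.54448×10^8 km.
Semi-major axis of the transfer orbit: a_t = (2.06448×10^8 + 9.54448×10^8)/2 = 5.80448×10^8 km.
On the circular orbit at r = 9.54448×10^8 km, v_c = √(μ/r) = 11.791 km/s.
Transfer-orbit speed at the same r (vis-viva, a = a_t): v_t = √[μ(2/r − 1/a_t)] = 7.0321 km/s.
Δv₂ = |v_t − v_c| = |7.0321 − 11.791| = 4.759 km/s.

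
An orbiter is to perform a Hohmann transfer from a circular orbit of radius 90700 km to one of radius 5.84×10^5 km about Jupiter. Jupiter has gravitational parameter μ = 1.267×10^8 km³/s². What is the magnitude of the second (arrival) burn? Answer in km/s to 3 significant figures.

Transfer-ellipse semi-major axis a_t = (r₁ + r₂)/2 = (90700 + 5.840×10^5)/2 = 3.3735×10^5 km.
Circular speed at r = 5.840×10^5 km: v_c = √(μ/r) = 14.729 km/s.
Transfer-orbit speed at the same r (vis-viva, a = a_t): v_t = √[μ(2/r − 1/a_t)] = 7.6374 km/s.
Δv₂ = |v_t − v_c| = |7.6374 − 14.729| = 7.092 km/s.

Δv₂ = 7.09 km/s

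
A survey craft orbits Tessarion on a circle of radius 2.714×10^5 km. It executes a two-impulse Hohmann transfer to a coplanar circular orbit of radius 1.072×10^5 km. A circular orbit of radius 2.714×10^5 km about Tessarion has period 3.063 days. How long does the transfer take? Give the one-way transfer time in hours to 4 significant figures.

t = 21.41 hours

From Kepler's third law T² = 4π²r³/μ at r = 2.714×10^5 km, T = 3.063 days = 3.063 × 86400 s = 2.646432×10^5 s: μ = 4π²r³/T² = 1.12685×10^7 km³/s².
The Hohmann ellipse has a_t = (r₁ + r₂)/2 = 1.893×10^5 km.
Transfer time t = π√(a_t³/μ) = π√((1.893×10^5)³ / 1.12685×10^7) = 77080 s.
Converting: 77080 s ÷ 3600 s/hour = 21.41 hours.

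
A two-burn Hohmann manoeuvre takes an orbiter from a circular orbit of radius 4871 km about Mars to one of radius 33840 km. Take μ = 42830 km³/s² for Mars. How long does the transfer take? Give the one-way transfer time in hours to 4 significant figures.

Transfer-ellipse semi-major axis a_t = (r₁ + r₂)/2 = (4871 + 33840)/2 = 19355.5 km.
Half the transfer-orbit period gives t = π√(a_t³/μ) = 40877 s.
Converting: 40877 s ÷ 3600 s/hour = 11.35 hours.

t = 11.35 hours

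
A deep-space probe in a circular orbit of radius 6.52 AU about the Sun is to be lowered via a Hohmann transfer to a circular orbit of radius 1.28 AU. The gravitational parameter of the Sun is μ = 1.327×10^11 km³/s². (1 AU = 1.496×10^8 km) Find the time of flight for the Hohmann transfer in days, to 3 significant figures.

In km: r₁ = 6.52 × 1.496×10^8 = 9.75392×10^8 km; r₂ = 1.28 × 1.496×10^8 = 1.91488×10^8 km.
The Hohmann ellipse has a_t = (r₁ + r₂)/2 = 5.8344×10^8 km.
Half the transfer-orbit period gives t = π√(a_t³/μ) = 1.215×10^8 s.
Converting: 1.215×10^8 s ÷ 86400 s/day = 1410 days.

t = 1410 days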